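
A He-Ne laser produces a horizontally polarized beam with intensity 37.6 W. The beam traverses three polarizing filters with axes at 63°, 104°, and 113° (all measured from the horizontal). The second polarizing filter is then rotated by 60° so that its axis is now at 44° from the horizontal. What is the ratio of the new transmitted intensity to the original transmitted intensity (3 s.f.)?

Before rotation:
By Malus's law, I₁ = I₀ cos²(63° − 0°) = I₀ cos²(63°) = 0.2061 I₀.
I₂ = I₁ cos²(104° − 63°) = 0.2061 I₀ · cos²(41°) = 0.1174 I₀.
I₃ = I₂ cos²(113° − 104°) = 0.1174 I₀ · cos²(9°) = 0.1145 I₀.
After rotation:
I₁ = I₀ cos²(63° − 0°) = I₀ cos²(63°) = 0.2061 I₀.
I₂ = I₁ cos²(44° − 63°) = 0.2061 I₀ · cos²(19°) = 0.1843 I₀.
I₃ = I₂ cos²(113° − 44°) = 0.1843 I₀ · cos²(69°) = 0.02366 I₀.
Ratio = 0.02366 / 0.1145 = 0.2066.

I_new/I_old ≈ 0.207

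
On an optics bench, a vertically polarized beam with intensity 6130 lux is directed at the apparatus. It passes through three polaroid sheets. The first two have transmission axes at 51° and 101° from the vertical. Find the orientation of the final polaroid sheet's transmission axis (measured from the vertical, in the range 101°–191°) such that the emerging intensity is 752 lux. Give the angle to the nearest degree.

I₁ = I₀ cos²(51° − 0°) = I₀ cos²(51°) = 0.396 I₀.
I₂ = I₁ cos²(101° − 51°) = 0.396 I₀ · cos²(50°) = 0.1636 I₀.
Target fraction: 752 / 6130 lux = 0.1227 of I₀.
Need I₃/I₀ = 0.1227, so cos²(θ − 101°) = 0.1227 / 0.1636 = 0.7497.
θ − 101° = arccos(√0.7497) = 30.0°, giving θ ≈ 101 + 30.0 = 131.0°.

θ ≈ 131°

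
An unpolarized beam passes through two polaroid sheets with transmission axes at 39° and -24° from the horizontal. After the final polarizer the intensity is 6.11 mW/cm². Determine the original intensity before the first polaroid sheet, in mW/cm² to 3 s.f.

Unpolarized light through the first polarizer → I₁ = ½ I₀, now polarized at 39°.
I₂ = I₁ cos²(-24° − 39°) = 0.5 I₀ · cos²(63°) = 0.1031 I₀.
So 6.11 mW/cm² = 0.1031 I₀, giving I₀ = 6.11/0.1031 = 59.29 mW/cm².

I₀ ≈ 59.3 mW/cm²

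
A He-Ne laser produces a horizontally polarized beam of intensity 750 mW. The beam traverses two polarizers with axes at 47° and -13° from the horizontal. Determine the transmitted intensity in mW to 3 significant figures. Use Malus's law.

I ≈ 87.2 mW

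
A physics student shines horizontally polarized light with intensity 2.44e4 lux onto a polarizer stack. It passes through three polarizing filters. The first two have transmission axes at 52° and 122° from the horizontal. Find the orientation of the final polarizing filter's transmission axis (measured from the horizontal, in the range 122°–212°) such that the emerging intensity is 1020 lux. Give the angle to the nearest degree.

By Malus's law, I₁ = I₀ cos²(52° − 0°) = I₀ cos²(52°) = 0.379 I₀.
I₂ = I₁ cos²(122° − 52°) = 0.379 I₀ · cos²(70°) = 0.04434 I₀.
Target fraction: 1020 / 2.44e4 lux = 0.0418 of I₀.
Need I₃/I₀ = 0.0418, so cos²(θ − 122°) = 0.0418 / 0.04434 = 0.9428.
θ − 122° = arccos(√0.9428) = 13.8°, giving θ ≈ 122 + 13.8 = 135.8°.

θ ≈ 136°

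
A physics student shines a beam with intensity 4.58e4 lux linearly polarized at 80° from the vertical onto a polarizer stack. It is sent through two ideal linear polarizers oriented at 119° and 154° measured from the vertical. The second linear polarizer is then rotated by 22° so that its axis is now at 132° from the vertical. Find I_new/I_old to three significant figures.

Before rotation:
I₁ = I₀ cos²(119° − 80°) = I₀ cos²(39°) = 0.604 I₀.
I₂ = I₁ cos²(154° − 119°) = 0.604 I₀ · cos²(35°) = 0.4053 I₀.
After rotation:
I₁ = I₀ cos²(119° − 80°) = I₀ cos²(39°) = 0.604 I₀.
I₂ = I₁ cos²(132° − 119°) = 0.604 I₀ · cos²(13°) = 0.5734 I₀.
Ratio = 0.5734 / 0.4053 = 1.415.

I_new/I_old ≈ 1.41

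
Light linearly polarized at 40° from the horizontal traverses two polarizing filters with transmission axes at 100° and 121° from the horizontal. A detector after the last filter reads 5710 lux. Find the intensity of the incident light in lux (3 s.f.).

I₀ ≈ 2.62e4 lux

By Malus's law, I₁ = I₀ cos²(100° − 40°) = I₀ cos²(60°) = 0.25 I₀.
I₂ = I₁ cos²(121° − 100°) = 0.25 I₀ · cos²(21°) = 0.2179 I₀.
So 5710 lux = 0.2179 I₀, giving I₀ = 5710/0.2179 = 2.621e+04 lux.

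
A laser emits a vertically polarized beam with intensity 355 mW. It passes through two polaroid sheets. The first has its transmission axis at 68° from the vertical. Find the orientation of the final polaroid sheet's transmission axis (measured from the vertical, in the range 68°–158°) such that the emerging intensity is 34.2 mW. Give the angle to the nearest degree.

I₁ = I₀ cos²(68° − 0°) = I₀ cos²(68°) = 0.1403 I₀.
Target fraction: 34.2 / 355 mW = 0.09634 of I₀.
Need I₂/I₀ = 0.09634, so cos²(θ − 68°) = 0.09634 / 0.1403 = 0.6865.
θ − 68° = arccos(√0.6865) = 34.0°, giving θ ≈ 68 + 34.0 = 102.0°.

θ ≈ 102°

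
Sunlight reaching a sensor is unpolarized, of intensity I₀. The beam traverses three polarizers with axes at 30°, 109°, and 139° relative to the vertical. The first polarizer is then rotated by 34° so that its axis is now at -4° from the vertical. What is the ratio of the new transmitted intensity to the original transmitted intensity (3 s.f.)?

I_new/I_old ≈ 4.19

Before rotation:
Unpolarized light through the first polarizer → I₁ = ½ I₀, now polarized at 30°.
I₂ = I₁ cos²(109° − 30°) = 0.5 I₀ · cos²(79°) = 0.0182 I₀.
I₃ = I₂ cos²(139° − 109°) = 0.0182 I₀ · cos²(30°) = 0.01365 I₀.
After rotation:
Unpolarized light through the first polarizer → I₁ = ½ I₀, now polarized at -4°.
Angle between axes 1 and 2: 67°. I₂ = 0.5 I₀ · cos²(67°) = 0.07634 I₀.
I₃ = I₂ cos²(139° − 109°) = 0.07634 I₀ · cos²(30°) = 0.05725 I₀.
Ratio = 0.05725 / 0.01365 = 4.193.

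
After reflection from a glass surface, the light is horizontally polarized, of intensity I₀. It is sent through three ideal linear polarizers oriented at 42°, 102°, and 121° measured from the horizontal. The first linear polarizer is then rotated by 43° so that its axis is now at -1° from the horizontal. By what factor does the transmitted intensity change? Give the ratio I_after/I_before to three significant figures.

Before rotation:
By Malus's law, I₁ = I₀ cos²(42° − 0°) = I₀ cos²(42°) = 0.5523 I₀.
I₂ = I₁ cos²(102° − 42°) = 0.5523 I₀ · cos²(60°) = 0.1381 I₀.
I₃ = I₂ cos²(121° − 102°) = 0.1381 I₀ · cos²(19°) = 0.1234 I₀.
After rotation:
I₁ = I₀ cos²(-1° − 0°) = I₀ cos²(1°) = 0.9997 I₀.
Angle between axes 1 and 2: 77°. I₂ = 0.9997 I₀ · cos²(77°) = 0.05059 I₀.
I₃ = I₂ cos²(121° − 102°) = 0.05059 I₀ · cos²(19°) = 0.04523 I₀.
Ratio = 0.04523 / 0.1234 = 0.3664.

I_new/I_old ≈ 0.366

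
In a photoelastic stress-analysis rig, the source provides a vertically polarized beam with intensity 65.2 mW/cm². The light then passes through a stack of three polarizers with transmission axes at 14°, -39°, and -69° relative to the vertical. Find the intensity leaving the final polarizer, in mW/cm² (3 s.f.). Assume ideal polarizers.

I₁ = 65.2 mW/cm² · cos²(14°) = 61.38 mW/cm².
I₂ = I₁ · cos²(53°) = 61.38 · 0.3622 = 22.23 mW/cm².
I₃ = I₂ · cos²(30°) = 22.23 · 0.75 = 16.67 mW/cm².

I ≈ 16.7 mW/cm²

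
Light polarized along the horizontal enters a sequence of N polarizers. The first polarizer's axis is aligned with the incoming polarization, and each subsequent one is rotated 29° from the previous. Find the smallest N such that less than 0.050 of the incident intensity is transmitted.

First polarizer is aligned with the polarization: full transmission.
Each further stage multiplies by cos²(29°) = 0.765.
After N polarizers: T = 0.765^(N−1). Require T < 0.050 ⇒ N−1 > ln(0.050)/ln(0.765) = 11.18, so N−1 ≥ 12 and N = 13.
Check: N=13 gives T = 0.04015 < 0.050; N=12 gives T = 0.05248.

N = 13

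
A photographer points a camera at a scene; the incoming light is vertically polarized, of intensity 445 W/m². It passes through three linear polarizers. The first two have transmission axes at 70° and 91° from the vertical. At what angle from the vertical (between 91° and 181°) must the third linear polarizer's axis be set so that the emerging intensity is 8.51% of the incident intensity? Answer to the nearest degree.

I₁ = I₀ cos²(70° − 0°) = I₀ cos²(70°) = 0.117 I₀.
I₂ = I₁ cos²(91° − 70°) = 0.117 I₀ · cos²(21°) = 0.102 I₀.
Need I₃/I₀ = 0.0851, so cos²(θ − 91°) = 0.0851 / 0.102 = 0.8347.
θ − 91° = arccos(√0.8347) = 24.0°, giving θ ≈ 91 + 24.0 = 115.0°.

θ ≈ 115°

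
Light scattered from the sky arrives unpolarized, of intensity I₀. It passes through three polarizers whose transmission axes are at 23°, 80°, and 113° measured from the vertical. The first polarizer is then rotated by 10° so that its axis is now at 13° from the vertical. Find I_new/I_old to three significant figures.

I_new/I_old ≈ 0.515

Before rotation:
Unpolarized light through the first polarizer → I₁ = ½ I₀, now polarized at 23°.
I₂ = I₁ cos²(80° − 23°) = 0.5 I₀ · cos²(57°) = 0.1483 I₀.
I₃ = I₂ cos²(113° − 80°) = 0.1483 I₀ · cos²(33°) = 0.1043 I₀.
After rotation:
Unpolarized light through the first polarizer → I₁ = ½ I₀, now polarized at 13°.
I₂ = I₁ cos²(80° − 13°) = 0.5 I₀ · cos²(67°) = 0.07634 I₀.
I₃ = I₂ cos²(113° − 80°) = 0.07634 I₀ · cos²(33°) = 0.05369 I₀.
Ratio = 0.05369 / 0.1043 = 0.5147.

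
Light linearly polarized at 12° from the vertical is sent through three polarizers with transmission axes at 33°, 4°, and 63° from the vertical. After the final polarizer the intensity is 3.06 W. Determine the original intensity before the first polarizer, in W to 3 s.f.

I₀ ≈ 17.3 W

I₁ = I₀ cos²(33° − 12°) = I₀ cos²(21°) = 0.8716 I₀.
I₂ = I₁ cos²(4° − 33°) = 0.8716 I₀ · cos²(29°) = 0.6667 I₀.
I₃ = I₂ cos²(63° − 4°) = 0.6667 I₀ · cos²(59°) = 0.1769 I₀.
So 3.06 W = 0.1769 I₀, giving I₀ = 3.06/0.1769 = 17.3 W.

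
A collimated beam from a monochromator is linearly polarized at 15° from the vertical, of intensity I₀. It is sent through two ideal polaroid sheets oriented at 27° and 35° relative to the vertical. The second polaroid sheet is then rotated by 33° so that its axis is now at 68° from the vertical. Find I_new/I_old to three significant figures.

Before rotation:
By Malus's law, I₁ = I₀ cos²(27° − 15°) = I₀ cos²(12°) = 0.9568 I₀.
I₂ = I₁ cos²(35° − 27°) = 0.9568 I₀ · cos²(8°) = 0.9382 I₀.
After rotation:
I₁ = I₀ cos²(27° − 15°) = I₀ cos²(12°) = 0.9568 I₀.
I₂ = I₁ cos²(68° − 27°) = 0.9568 I₀ · cos²(41°) = 0.545 I₀.
Ratio = 0.545 / 0.9382 = 0.5808.

I_new/I_old ≈ 0.581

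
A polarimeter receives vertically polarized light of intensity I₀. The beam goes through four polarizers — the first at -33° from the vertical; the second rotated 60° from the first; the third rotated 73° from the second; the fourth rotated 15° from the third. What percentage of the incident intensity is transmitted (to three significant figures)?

I₁ = I₀ cos²(-33° − 0°) = I₀ cos²(33°) = 0.7034 I₀.
I₂ = I₁ cos²(60°) = 0.7034 · 0.25 I₀ = 0.1758 I₀.
I₃ = I₂ cos²(73°) = 0.1758 · 0.08548 I₀ = 0.01503 I₀.
I₄ = I₃ cos²(15°) = 0.01503 · 0.933 I₀ = 0.01402 I₀.
That is 1.402% of the incident intensity.

≈ 1.40%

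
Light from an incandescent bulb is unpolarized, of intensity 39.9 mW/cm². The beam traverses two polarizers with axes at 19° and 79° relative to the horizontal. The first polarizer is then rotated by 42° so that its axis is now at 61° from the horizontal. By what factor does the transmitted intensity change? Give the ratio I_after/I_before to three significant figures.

Before rotation:
Unpolarized light through the first polarizer → I₁ = ½ I₀, now polarized at 19°.
I₂ = I₁ cos²(79° − 19°) = 0.5 I₀ · cos²(60°) = 0.125 I₀.
After rotation:
Unpolarized light through the first polarizer → I₁ = ½ I₀, now polarized at 61°.
I₂ = I₁ cos²(79° − 61°) = 0.5 I₀ · cos²(18°) = 0.4523 I₀.
Ratio = 0.4523 / 0.125 = 3.618.

I_new/I_old ≈ 3.62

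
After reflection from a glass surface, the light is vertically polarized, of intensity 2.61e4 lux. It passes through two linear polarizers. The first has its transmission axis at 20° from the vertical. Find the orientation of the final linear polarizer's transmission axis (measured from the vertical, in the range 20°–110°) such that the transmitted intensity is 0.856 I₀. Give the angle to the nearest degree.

I₁ = I₀ cos²(20° − 0°) = I₀ cos²(20°) = 0.883 I₀.
Need I₂/I₀ = 0.856, so cos²(θ − 20°) = 0.856 / 0.883 = 0.9694.
θ − 20° = arccos(√0.9694) = 10.1°, giving θ ≈ 20 + 10.1 = 30.1°.

θ ≈ 30°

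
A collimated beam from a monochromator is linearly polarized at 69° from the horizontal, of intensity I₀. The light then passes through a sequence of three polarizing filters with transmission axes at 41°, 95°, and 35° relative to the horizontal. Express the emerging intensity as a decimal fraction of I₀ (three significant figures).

≈ 0.0673 I₀

By Malus's law, I₁ = I₀ cos²(41° − 69°) = I₀ cos²(28°) = 0.7796 I₀.
I₂ = I₁ cos²(95° − 41°) = 0.7796 I₀ · cos²(54°) = 0.2693 I₀.
I₃ = I₂ cos²(35° − 95°) = 0.2693 I₀ · cos²(60°) = 0.06734 I₀.
Transmitted fraction = 0.06734.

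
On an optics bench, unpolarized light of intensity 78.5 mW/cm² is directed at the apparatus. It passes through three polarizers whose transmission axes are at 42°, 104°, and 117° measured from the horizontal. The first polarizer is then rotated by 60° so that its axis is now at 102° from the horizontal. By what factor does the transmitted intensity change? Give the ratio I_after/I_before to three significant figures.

I_new/I_old ≈ 4.53

Before rotation:
Unpolarized light through the first polarizer → I₁ = ½ I₀, now polarized at 42°.
I₂ = I₁ cos²(104° − 42°) = 0.5 I₀ · cos²(62°) = 0.1102 I₀.
I₃ = I₂ cos²(117° − 104°) = 0.1102 I₀ · cos²(13°) = 0.1046 I₀.
After rotation:
Unpolarized light through the first polarizer → I₁ = ½ I₀, now polarized at 102°.
I₂ = I₁ cos²(104° − 102°) = 0.5 I₀ · cos²(2°) = 0.4994 I₀.
I₃ = I₂ cos²(117° − 104°) = 0.4994 I₀ · cos²(13°) = 0.4741 I₀.
Ratio = 0.4741 / 0.1046 = 4.532.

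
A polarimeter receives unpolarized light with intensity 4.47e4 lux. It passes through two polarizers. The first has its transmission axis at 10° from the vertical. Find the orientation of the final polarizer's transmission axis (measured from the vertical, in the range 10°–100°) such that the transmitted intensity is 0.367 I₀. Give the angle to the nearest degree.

Unpolarized light through the first polarizer → I₁ = ½ I₀, now polarized at 10°.
Need I₂/I₀ = 0.367, so cos²(θ − 10°) = 0.367 / 0.5 = 0.734.
θ − 10° = arccos(√0.734) = 31.0°, giving θ ≈ 10 + 31.0 = 41.0°.

θ ≈ 41°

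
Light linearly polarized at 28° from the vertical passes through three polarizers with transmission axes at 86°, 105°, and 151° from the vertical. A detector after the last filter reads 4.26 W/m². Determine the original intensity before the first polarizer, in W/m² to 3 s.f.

I₁ = I₀ cos²(86° − 28°) = I₀ cos²(58°) = 0.2808 I₀.
I₂ = I₁ cos²(105° − 86°) = 0.2808 I₀ · cos²(19°) = 0.251 I₀.
I₃ = I₂ cos²(151° − 105°) = 0.251 I₀ · cos²(46°) = 0.1211 I₀.
So 4.26 W/m² = 0.1211 I₀, giving I₀ = 4.26/0.1211 = 35.16 W/m².

I₀ ≈ 35.2 W/m²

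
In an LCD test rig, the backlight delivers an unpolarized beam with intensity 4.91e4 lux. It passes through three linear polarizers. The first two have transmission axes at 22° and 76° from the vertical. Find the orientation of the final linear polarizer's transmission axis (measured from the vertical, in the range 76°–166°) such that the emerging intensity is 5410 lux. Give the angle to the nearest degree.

Unpolarized light through the first polarizer → I₁ = ½ I₀, now polarized at 22°.
I₂ = I₁ cos²(76° − 22°) = 0.5 I₀ · cos²(54°) = 0.1727 I₀.
Target fraction: 5410 / 4.91e4 lux = 0.1102 of I₀.
Need I₃/I₀ = 0.1102, so cos²(θ − 76°) = 0.1102 / 0.1727 = 0.6378.
θ − 76° = arccos(√0.6378) = 37.0°, giving θ ≈ 76 + 37.0 = 113.0°.

θ ≈ 113°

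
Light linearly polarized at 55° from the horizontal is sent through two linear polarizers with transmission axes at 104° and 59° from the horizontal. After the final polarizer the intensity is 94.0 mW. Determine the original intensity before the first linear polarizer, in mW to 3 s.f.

I₁ = I₀ cos²(104° − 55°) = I₀ cos²(49°) = 0.4304 I₀.
I₂ = I₁ cos²(59° − 104°) = 0.4304 I₀ · cos²(45°) = 0.2152 I₀.
So 94.0 mW = 0.2152 I₀, giving I₀ = 94.0/0.2152 = 436.8 mW.

I₀ ≈ 437 mW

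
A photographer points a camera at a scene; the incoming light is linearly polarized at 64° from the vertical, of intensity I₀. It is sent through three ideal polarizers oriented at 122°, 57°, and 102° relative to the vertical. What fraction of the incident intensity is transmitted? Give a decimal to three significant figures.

≈ 0.0251 I₀

I₁ = I₀ cos²(122° − 64°) = I₀ cos²(58°) = 0.2808 I₀.
I₂ = I₁ cos²(57° − 122°) = 0.2808 I₀ · cos²(65°) = 0.05016 I₀.
I₃ = I₂ cos²(102° − 57°) = 0.05016 I₀ · cos²(45°) = 0.02508 I₀.
Transmitted fraction = 0.02508.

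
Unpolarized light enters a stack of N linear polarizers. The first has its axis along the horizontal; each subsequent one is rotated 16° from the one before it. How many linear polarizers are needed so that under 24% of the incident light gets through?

First polarizer halves the unpolarized light: factor 1/2.
Each further stage multiplies by cos²(16°) = 0.924.
After N polarizers: T = 0.5·0.924^(N−1). Require T < 0.24 ⇒ N−1 > ln(0.24/0.5)/ln(0.924) = 9.29, so N−1 ≥ 10 and N = 11.
Check: N=11 gives T = 0.2269 < 0.24; N=10 gives T = 0.2455.

N = 11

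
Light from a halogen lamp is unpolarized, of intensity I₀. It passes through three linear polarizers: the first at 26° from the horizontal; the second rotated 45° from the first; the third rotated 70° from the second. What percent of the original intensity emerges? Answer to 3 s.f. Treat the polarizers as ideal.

≈ 2.92%

Unpolarized light through the first polarizer → I₁ = ½ I₀, now polarized at 26°.
I₂ = I₁ cos²(45°) = 0.5 · 0.5 I₀ = 0.25 I₀.
I₃ = I₂ cos²(70°) = 0.25 · 0.117 I₀ = 0.02924 I₀.
That is 2.924% of the incident intensity.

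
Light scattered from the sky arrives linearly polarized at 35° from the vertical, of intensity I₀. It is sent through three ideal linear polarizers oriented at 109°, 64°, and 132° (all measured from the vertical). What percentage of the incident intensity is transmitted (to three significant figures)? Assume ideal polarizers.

I₁ = I₀ cos²(109° − 35°) = I₀ cos²(74°) = 0.07598 I₀.
I₂ = I₁ cos²(64° − 109°) = 0.07598 I₀ · cos²(45°) = 0.03799 I₀.
I₃ = I₂ cos²(132° − 64°) = 0.03799 I₀ · cos²(68°) = 0.005331 I₀.
That is 0.5331% of the incident intensity.

≈ 0.533%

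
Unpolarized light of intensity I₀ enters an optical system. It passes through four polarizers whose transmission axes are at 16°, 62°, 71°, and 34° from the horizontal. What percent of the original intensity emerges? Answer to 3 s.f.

≈ 15.0%

Unpolarized light through the first polarizer → I₁ = ½ I₀, now polarized at 16°.
I₂ = I₁ cos²(62° − 16°) = 0.5 I₀ · cos²(46°) = 0.2413 I₀.
I₃ = I₂ cos²(71° − 62°) = 0.2413 I₀ · cos²(9°) = 0.2354 I₀.
I₄ = I₃ cos²(34° − 71°) = 0.2354 I₀ · cos²(37°) = 0.1501 I₀.
That is 15.01% of the incident intensity.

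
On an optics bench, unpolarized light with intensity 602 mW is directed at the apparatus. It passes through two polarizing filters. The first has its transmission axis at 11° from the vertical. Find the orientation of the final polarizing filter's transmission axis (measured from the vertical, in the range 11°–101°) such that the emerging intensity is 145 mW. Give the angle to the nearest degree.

Unpolarized light through the first polarizer → I₁ = ½ I₀, now polarized at 11°.
Target fraction: 145 / 602 mW = 0.2409 of I₀.
Need I₂/I₀ = 0.2409, so cos²(θ − 11°) = 0.2409 / 0.5 = 0.4817.
θ − 11° = arccos(√0.4817) = 46.0°, giving θ ≈ 11 + 46.0 = 57.0°.

θ ≈ 57°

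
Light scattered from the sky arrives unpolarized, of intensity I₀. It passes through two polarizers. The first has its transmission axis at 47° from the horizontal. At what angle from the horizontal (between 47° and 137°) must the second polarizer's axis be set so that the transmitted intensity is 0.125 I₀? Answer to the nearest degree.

Unpolarized light through the first polarizer → I₁ = ½ I₀, now polarized at 47°.
Need I₂/I₀ = 0.125, so cos²(θ − 47°) = 0.125 / 0.5 = 0.25.
θ − 47° = arccos(√0.25) = 60.0°, giving θ ≈ 47 + 60.0 = 107.0°.

θ ≈ 107°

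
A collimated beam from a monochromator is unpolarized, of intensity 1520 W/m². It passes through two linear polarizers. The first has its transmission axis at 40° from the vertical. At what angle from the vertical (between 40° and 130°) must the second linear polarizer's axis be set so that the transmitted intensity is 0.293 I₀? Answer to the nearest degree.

Unpolarized light through the first polarizer → I₁ = ½ I₀, now polarized at 40°.
Need I₂/I₀ = 0.293, so cos²(θ − 40°) = 0.293 / 0.5 = 0.586.
θ − 40° = arccos(√0.586) = 40.0°, giving θ ≈ 40 + 40.0 = 80.0°.

θ ≈ 80°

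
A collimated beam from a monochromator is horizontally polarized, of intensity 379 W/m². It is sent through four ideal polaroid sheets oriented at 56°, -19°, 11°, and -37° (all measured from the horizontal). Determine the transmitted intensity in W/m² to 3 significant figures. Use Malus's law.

By Malus's law, I₁ = 379 W/m² · cos²(56°) = 118.5 W/m².
I₂ = I₁ · cos²(75°) = 118.5 · 0.06699 = 7.939 W/m².
I₃ = I₂ · cos²(30°) = 7.939 · 0.75 = 5.954 W/m².
I₄ = I₃ · cos²(48°) = 5.954 · 0.4477 = 2.666 W/m².

I ≈ 2.67 W/m²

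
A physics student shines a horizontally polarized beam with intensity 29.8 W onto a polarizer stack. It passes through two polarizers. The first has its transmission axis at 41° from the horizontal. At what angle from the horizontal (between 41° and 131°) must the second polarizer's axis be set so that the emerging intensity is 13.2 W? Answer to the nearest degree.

By Malus's law, I₁ = I₀ cos²(41° − 0°) = I₀ cos²(41°) = 0.5696 I₀.
Target fraction: 13.2 / 29.8 W = 0.443 of I₀.
Need I₂/I₀ = 0.443, so cos²(θ − 41°) = 0.443 / 0.5696 = 0.7777.
θ − 41° = arccos(√0.7777) = 28.1°, giving θ ≈ 41 + 28.1 = 69.1°.

θ ≈ 69°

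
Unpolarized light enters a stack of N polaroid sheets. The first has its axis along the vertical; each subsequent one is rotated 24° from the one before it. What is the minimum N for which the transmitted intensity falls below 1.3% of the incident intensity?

First polarizer halves the unpolarized light: factor 1/2.
Each further stage multiplies by cos²(24°) = 0.8346.
After N polarizers: T = 0.5·0.8346^(N−1). Require T < 0.013 ⇒ N−1 > ln(0.013/0.5)/ln(0.8346) = 20.18, so N−1 ≥ 21 and N = 22.
Check: N=22 gives T = 0.01121 < 0.013; N=21 gives T = 0.01343.

N = 22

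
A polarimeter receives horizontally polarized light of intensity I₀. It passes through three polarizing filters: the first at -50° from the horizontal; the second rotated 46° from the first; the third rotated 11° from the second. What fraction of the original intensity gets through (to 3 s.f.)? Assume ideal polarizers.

By Malus's law, I₁ = I₀ cos²(-50° − 0°) = I₀ cos²(50°) = 0.4132 I₀.
I₂ = I₁ cos²(46°) = 0.4132 · 0.4826 I₀ = 0.1994 I₀.
I₃ = I₂ cos²(11°) = 0.1994 · 0.9636 I₀ = 0.1921 I₀.
Transmitted fraction = 0.1921.

≈ 0.192 I₀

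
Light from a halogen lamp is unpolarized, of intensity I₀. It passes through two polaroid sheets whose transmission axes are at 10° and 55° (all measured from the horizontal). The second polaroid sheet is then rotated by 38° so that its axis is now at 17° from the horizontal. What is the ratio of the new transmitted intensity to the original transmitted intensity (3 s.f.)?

I_new/I_old ≈ 1.97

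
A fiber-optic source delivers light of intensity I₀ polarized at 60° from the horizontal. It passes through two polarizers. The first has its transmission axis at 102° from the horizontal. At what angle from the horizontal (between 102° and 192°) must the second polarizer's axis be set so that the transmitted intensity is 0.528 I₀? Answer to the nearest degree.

By Malus's law, I₁ = I₀ cos²(102° − 60°) = I₀ cos²(42°) = 0.5523 I₀.
Need I₂/I₀ = 0.528, so cos²(θ − 102°) = 0.528 / 0.5523 = 0.9561.
θ − 102° = arccos(√0.9561) = 12.1°, giving θ ≈ 102 + 12.1 = 114.1°.

θ ≈ 114°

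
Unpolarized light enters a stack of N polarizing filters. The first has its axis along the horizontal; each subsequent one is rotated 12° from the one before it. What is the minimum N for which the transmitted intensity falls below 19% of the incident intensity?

First polarizer halves the unpolarized light: factor 1/2.
Each further stage multiplies by cos²(12°) = 0.9568.
After N polarizers: T = 0.5·0.9568^(N−1). Require T < 0.19 ⇒ N−1 > ln(0.19/0.5)/ln(0.9568) = 21.90, so N−1 ≥ 22 and N = 23.
Check: N=23 gives T = 0.1891 < 0.19; N=22 gives T = 0.1977.

N = 23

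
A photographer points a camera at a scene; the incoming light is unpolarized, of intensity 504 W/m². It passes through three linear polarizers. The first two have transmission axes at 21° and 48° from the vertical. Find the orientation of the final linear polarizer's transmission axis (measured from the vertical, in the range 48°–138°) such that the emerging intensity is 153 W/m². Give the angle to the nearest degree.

θ ≈ 77°

Unpolarized light through the first polarizer → I₁ = ½ I₀, now polarized at 21°.
I₂ = I₁ cos²(48° − 21°) = 0.5 I₀ · cos²(27°) = 0.3969 I₀.
Target fraction: 153 / 504 W/m² = 0.3036 of I₀.
Need I₃/I₀ = 0.3036, so cos²(θ − 48°) = 0.3036 / 0.3969 = 0.7648.
θ − 48° = arccos(√0.7648) = 29.0°, giving θ ≈ 48 + 29.0 = 77.0°.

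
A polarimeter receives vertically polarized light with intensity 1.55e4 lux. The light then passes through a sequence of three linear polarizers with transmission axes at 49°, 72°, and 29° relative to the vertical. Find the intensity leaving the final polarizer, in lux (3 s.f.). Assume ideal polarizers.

By Malus's law, I₁ = 1.55e4 lux · cos²(49°) = 6671 lux.
I₂ = I₁ · cos²(23°) = 6671 · 0.8473 = 5653 lux.
I₃ = I₂ · cos²(43°) = 5653 · 0.5349 = 3024 lux.

I ≈ 3020 lux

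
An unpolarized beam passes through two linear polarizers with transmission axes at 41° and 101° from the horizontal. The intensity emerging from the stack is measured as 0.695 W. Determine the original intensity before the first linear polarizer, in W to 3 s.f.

I₀ ≈ 5.56 W

Unpolarized light through the first polarizer → I₁ = ½ I₀, now polarized at 41°.
I₂ = I₁ cos²(101° − 41°) = 0.5 I₀ · cos²(60°) = 0.125 I₀.
So 0.695 W = 0.125 I₀, giving I₀ = 0.695/0.125 = 5.56 W.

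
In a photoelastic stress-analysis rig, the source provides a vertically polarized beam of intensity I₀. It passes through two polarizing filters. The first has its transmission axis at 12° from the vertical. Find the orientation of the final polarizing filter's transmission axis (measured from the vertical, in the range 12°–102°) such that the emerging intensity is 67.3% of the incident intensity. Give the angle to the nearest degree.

θ ≈ 45°

By Malus's law, I₁ = I₀ cos²(12° − 0°) = I₀ cos²(12°) = 0.9568 I₀.
Need I₂/I₀ = 0.673, so cos²(θ − 12°) = 0.673 / 0.9568 = 0.7034.
θ − 12° = arccos(√0.7034) = 33.0°, giving θ ≈ 12 + 33.0 = 45.0°.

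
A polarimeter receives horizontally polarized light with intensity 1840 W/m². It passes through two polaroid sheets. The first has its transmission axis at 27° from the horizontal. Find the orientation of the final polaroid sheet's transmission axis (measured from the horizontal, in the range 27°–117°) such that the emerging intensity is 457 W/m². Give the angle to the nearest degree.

θ ≈ 83°

By Malus's law, I₁ = I₀ cos²(27° − 0°) = I₀ cos²(27°) = 0.7939 I₀.
Target fraction: 457 / 1840 W/m² = 0.2484 of I₀.
Need I₂/I₀ = 0.2484, so cos²(θ − 27°) = 0.2484 / 0.7939 = 0.3129.
θ − 27° = arccos(√0.3129) = 56.0°, giving θ ≈ 27 + 56.0 = 83.0°.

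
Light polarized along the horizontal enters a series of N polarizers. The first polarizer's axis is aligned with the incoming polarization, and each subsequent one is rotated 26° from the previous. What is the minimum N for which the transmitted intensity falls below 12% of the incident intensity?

First polarizer is aligned with the polarization: full transmission.
Each further stage multiplies by cos²(26°) = 0.8078.
After N polarizers: T = 0.8078^(N−1). Require T < 0.12 ⇒ N−1 > ln(0.12)/ln(0.8078) = 9.94, so N−1 ≥ 10 and N = 11.
Check: N=11 gives T = 0.1184 < 0.12; N=10 gives T = 0.1465.

N = 11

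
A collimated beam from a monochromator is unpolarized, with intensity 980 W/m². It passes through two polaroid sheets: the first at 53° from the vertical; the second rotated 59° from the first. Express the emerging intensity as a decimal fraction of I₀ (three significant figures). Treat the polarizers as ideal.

Unpolarized light through the first polarizer → I₁ = 980 W/m²/2 = 490 W/m², polarized at 53°.
I₂ = I₁ · cos²(59°) = 490 · 0.2653 = 130 W/m².
Transmitted fraction = 0.1326.

I/I₀ ≈ 0.133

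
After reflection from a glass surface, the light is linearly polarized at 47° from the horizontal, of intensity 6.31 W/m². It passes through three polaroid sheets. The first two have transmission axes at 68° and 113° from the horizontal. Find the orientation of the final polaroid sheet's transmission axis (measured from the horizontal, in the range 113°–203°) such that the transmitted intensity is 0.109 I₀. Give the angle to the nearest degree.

θ ≈ 173°

I₁ = I₀ cos²(68° − 47°) = I₀ cos²(21°) = 0.8716 I₀.
I₂ = I₁ cos²(113° − 68°) = 0.8716 I₀ · cos²(45°) = 0.4358 I₀.
Need I₃/I₀ = 0.109, so cos²(θ − 113°) = 0.109 / 0.4358 = 0.2501.
θ − 113° = arccos(√0.2501) = 60.0°, giving θ ≈ 113 + 60.0 = 173.0°.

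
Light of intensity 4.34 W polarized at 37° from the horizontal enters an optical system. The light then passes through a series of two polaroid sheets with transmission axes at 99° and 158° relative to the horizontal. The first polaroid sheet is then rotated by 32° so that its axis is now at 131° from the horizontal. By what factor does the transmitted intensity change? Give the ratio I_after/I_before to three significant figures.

Before rotation:
I₁ = I₀ cos²(99° − 37°) = I₀ cos²(62°) = 0.2204 I₀.
I₂ = I₁ cos²(158° − 99°) = 0.2204 I₀ · cos²(59°) = 0.05847 I₀.
After rotation:
I₁ = I₀ cos²(131° − 37°) = I₀ cos²(86°) = 0.004866 I₀.
I₂ = I₁ cos²(158° − 131°) = 0.004866 I₀ · cos²(27°) = 0.003863 I₀.
Ratio = 0.003863 / 0.05847 = 0.06607.

I_new/I_old ≈ 0.0661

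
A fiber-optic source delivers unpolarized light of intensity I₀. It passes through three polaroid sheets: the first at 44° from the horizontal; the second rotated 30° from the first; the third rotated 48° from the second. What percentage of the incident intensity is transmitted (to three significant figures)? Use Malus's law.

≈ 16.8%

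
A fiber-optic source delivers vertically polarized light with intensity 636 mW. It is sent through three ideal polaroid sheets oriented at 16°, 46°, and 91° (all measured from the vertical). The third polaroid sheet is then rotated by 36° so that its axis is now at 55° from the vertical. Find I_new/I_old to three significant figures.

I_new/I_old ≈ 1.95

Before rotation:
By Malus's law, I₁ = I₀ cos²(16° − 0°) = I₀ cos²(16°) = 0.924 I₀.
I₂ = I₁ cos²(46° − 16°) = 0.924 I₀ · cos²(30°) = 0.693 I₀.
I₃ = I₂ cos²(91° − 46°) = 0.693 I₀ · cos²(45°) = 0.3465 I₀.
After rotation:
I₁ = I₀ cos²(16° − 0°) = I₀ cos²(16°) = 0.924 I₀.
I₂ = I₁ cos²(46° − 16°) = 0.924 I₀ · cos²(30°) = 0.693 I₀.
I₃ = I₂ cos²(55° − 46°) = 0.693 I₀ · cos²(9°) = 0.6761 I₀.
Ratio = 0.6761 / 0.3465 = 1.951.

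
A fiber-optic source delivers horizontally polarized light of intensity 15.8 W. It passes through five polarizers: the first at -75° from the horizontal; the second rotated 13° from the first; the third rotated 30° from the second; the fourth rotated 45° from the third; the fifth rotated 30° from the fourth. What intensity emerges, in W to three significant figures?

I₁ = 15.8 W · cos²(75°) = 1.058 W.
I₂ = I₁ · cos²(13°) = 1.058 · 0.9494 = 1.005 W.
I₃ = I₂ · cos²(30°) = 1.005 · 0.75 = 0.7536 W.
I₄ = I₃ · cos²(45°) = 0.7536 · 0.5 = 0.3768 W.
I₅ = I₄ · cos²(30°) = 0.3768 · 0.75 = 0.2826 W.

I ≈ 0.283 W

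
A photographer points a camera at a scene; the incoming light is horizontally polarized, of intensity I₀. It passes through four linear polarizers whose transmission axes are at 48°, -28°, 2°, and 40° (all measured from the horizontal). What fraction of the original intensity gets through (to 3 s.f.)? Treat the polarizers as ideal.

≈ 0.0122 I₀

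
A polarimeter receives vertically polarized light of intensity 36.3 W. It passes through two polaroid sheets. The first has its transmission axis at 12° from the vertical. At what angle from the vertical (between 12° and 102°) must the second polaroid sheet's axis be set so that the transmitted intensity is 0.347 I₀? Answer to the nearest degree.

I₁ = I₀ cos²(12° − 0°) = I₀ cos²(12°) = 0.9568 I₀.
Need I₂/I₀ = 0.347, so cos²(θ − 12°) = 0.347 / 0.9568 = 0.3627.
θ − 12° = arccos(√0.3627) = 53.0°, giving θ ≈ 12 + 53.0 = 65.0°.

θ ≈ 65°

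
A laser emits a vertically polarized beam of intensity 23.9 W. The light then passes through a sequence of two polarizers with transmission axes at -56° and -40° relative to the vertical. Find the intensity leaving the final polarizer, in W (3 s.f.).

I₁ = 23.9 W · cos²(56°) = 7.473 W.
I₂ = I₁ · cos²(16°) = 7.473 · 0.924 = 6.906 W.

I ≈ 6.91 W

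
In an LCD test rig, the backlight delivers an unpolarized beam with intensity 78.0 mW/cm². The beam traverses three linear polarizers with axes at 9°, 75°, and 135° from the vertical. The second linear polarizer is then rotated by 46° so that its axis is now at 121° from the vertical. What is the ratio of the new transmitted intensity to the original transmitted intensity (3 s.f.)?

Before rotation:
Unpolarized light through the first polarizer → I₁ = ½ I₀, now polarized at 9°.
I₂ = I₁ cos²(75° − 9°) = 0.5 I₀ · cos²(66°) = 0.08272 I₀.
I₃ = I₂ cos²(135° − 75°) = 0.08272 I₀ · cos²(60°) = 0.02068 I₀.
After rotation:
Unpolarized light through the first polarizer → I₁ = ½ I₀, now polarized at 9°.
Angle between axes 1 and 2: 68°. I₂ = 0.5 I₀ · cos²(68°) = 0.07017 I₀.
I₃ = I₂ cos²(135° − 121°) = 0.07017 I₀ · cos²(14°) = 0.06606 I₀.
Ratio = 0.06606 / 0.02068 = 3.194.

I_new/I_old ≈ 3.19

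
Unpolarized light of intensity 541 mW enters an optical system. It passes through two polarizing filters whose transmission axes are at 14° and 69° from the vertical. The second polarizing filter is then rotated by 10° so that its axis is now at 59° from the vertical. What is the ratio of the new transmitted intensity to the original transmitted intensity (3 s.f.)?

I_new/I_old ≈ 1.52

Before rotation:
Unpolarized light through the first polarizer → I₁ = ½ I₀, now polarized at 14°.
I₂ = I₁ cos²(69° − 14°) = 0.5 I₀ · cos²(55°) = 0.1645 I₀.
After rotation:
Unpolarized light through the first polarizer → I₁ = ½ I₀, now polarized at 14°.
I₂ = I₁ cos²(59° − 14°) = 0.5 I₀ · cos²(45°) = 0.25 I₀.
Ratio = 0.25 / 0.1645 = 1.52.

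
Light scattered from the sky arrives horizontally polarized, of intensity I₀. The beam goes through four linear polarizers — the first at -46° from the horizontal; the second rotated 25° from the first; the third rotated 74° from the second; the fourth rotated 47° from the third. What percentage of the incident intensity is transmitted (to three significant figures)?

I₁ = I₀ cos²(-46° − 0°) = I₀ cos²(46°) = 0.4826 I₀.
I₂ = I₁ cos²(25°) = 0.4826 · 0.8214 I₀ = 0.3964 I₀.
I₃ = I₂ cos²(74°) = 0.3964 · 0.07598 I₀ = 0.03011 I₀.
I₄ = I₃ cos²(47°) = 0.03011 · 0.4651 I₀ = 0.01401 I₀.
That is 1.401% of the incident intensity.

≈ 1.40%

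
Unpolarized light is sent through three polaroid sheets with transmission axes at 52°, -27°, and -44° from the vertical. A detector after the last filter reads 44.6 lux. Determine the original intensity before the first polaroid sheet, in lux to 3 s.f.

I₀ ≈ 2680 lux

Unpolarized light through the first polarizer → I₁ = ½ I₀, now polarized at 52°.
I₂ = I₁ cos²(-27° − 52°) = 0.5 I₀ · cos²(79°) = 0.0182 I₀.
I₃ = I₂ cos²(-44° + 27°) = 0.0182 I₀ · cos²(17°) = 0.01665 I₀.
So 44.6 lux = 0.01665 I₀, giving I₀ = 44.6/0.01665 = 2679 lux.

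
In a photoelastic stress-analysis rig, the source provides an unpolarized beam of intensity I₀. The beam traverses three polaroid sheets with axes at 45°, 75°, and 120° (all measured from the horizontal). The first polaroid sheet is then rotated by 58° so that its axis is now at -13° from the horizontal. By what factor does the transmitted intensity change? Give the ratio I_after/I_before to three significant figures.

I_new/I_old ≈ 0.00162

Before rotation:
Unpolarized light through the first polarizer → I₁ = ½ I₀, now polarized at 45°.
I₂ = I₁ cos²(75° − 45°) = 0.5 I₀ · cos²(30°) = 0.375 I₀.
I₃ = I₂ cos²(120° − 75°) = 0.375 I₀ · cos²(45°) = 0.1875 I₀.
After rotation:
Unpolarized light through the first polarizer → I₁ = ½ I₀, now polarized at -13°.
I₂ = I₁ cos²(75° + 13°) = 0.5 I₀ · cos²(88°) = 0.000609 I₀.
I₃ = I₂ cos²(120° − 75°) = 0.000609 I₀ · cos²(45°) = 0.0003045 I₀.
Ratio = 0.0003045 / 0.1875 = 0.001624.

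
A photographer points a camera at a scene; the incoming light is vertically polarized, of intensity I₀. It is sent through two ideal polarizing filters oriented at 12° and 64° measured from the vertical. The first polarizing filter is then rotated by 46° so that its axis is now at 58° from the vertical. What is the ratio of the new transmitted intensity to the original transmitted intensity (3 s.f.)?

I_new/I_old ≈ 0.766

Before rotation:
By Malus's law, I₁ = I₀ cos²(12° − 0°) = I₀ cos²(12°) = 0.9568 I₀.
I₂ = I₁ cos²(64° − 12°) = 0.9568 I₀ · cos²(52°) = 0.3627 I₀.
After rotation:
I₁ = I₀ cos²(58° − 0°) = I₀ cos²(58°) = 0.2808 I₀.
I₂ = I₁ cos²(64° − 58°) = 0.2808 I₀ · cos²(6°) = 0.2777 I₀.
Ratio = 0.2777 / 0.3627 = 0.7659.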